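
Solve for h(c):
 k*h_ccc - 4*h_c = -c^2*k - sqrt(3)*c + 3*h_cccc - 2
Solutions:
 h(c) = C1 + C2*exp(c*(-k^2/(-k^3/27 + sqrt(-k^6 + (486 - k^3)^2)/27 + 18)^(1/3) + 3*k - 9*(-k^3/27 + sqrt(-k^6 + (486 - k^3)^2)/27 + 18)^(1/3))/27) + C3*exp(c*(-4*k^2/((-1 + sqrt(3)*I)*(-k^3/27 + sqrt(-k^6 + (486 - k^3)^2)/27 + 18)^(1/3)) + 6*k + 9*(-k^3/27 + sqrt(-k^6 + (486 - k^3)^2)/27 + 18)^(1/3) - 9*sqrt(3)*I*(-k^3/27 + sqrt(-k^6 + (486 - k^3)^2)/27 + 18)^(1/3))/54) + C4*exp(c*(4*k^2/((1 + sqrt(3)*I)*(-k^3/27 + sqrt(-k^6 + (486 - k^3)^2)/27 + 18)^(1/3)) + 6*k + 9*(-k^3/27 + sqrt(-k^6 + (486 - k^3)^2)/27 + 18)^(1/3) + 9*sqrt(3)*I*(-k^3/27 + sqrt(-k^6 + (486 - k^3)^2)/27 + 18)^(1/3))/54) + c^3*k/12 + sqrt(3)*c^2/8 + c*k^2/8 + c/2


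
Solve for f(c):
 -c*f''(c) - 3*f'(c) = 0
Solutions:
 f(c) = C1 + C2/c^2


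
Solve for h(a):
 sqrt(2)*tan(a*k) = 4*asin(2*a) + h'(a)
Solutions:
 h(a) = C1 - 4*a*asin(2*a) - 2*sqrt(1 - 4*a^2) + sqrt(2)*Piecewise((-log(cos(a*k))/k, Ne(k, 0)), (0, True))


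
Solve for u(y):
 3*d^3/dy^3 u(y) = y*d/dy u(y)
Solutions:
 u(y) = C1 + Integral(C2*airyai(3^(2/3)*y/3) + C3*airybi(3^(2/3)*y/3), y)


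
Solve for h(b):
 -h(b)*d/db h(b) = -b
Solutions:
 h(b) = -sqrt(C1 + b^2)
 h(b) = sqrt(C1 + b^2)


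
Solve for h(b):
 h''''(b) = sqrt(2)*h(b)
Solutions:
 h(b) = C1*exp(-2^(1/8)*b) + C2*exp(2^(1/8)*b) + C3*sin(2^(1/8)*b) + C4*cos(2^(1/8)*b)


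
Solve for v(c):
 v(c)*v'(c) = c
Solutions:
 v(c) = -sqrt(C1 + c^2)
 v(c) = sqrt(C1 + c^2)


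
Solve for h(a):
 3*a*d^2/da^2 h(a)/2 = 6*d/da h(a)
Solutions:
 h(a) = C1 + C2*a^5


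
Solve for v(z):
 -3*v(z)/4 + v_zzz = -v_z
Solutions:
 v(z) = C1*exp(3^(1/3)*z*(-(27 + sqrt(921))^(1/3) + 4*3^(1/3)/(27 + sqrt(921))^(1/3))/12)*sin(3^(1/6)*z*((27 + sqrt(921))^(-1/3) + 3^(2/3)*(27 + sqrt(921))^(1/3)/12)) + C2*exp(3^(1/3)*z*(-(27 + sqrt(921))^(1/3) + 4*3^(1/3)/(27 + sqrt(921))^(1/3))/12)*cos(3^(1/6)*z*((27 + sqrt(921))^(-1/3) + 3^(2/3)*(27 + sqrt(921))^(1/3)/12)) + C3*exp(-3^(1/3)*z*(-(27 + sqrt(921))^(1/3) + 4*3^(1/3)/(27 + sqrt(921))^(1/3))/6)


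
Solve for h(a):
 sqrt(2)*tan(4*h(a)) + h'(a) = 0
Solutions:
 h(a) = -asin(C1*exp(-4*sqrt(2)*a))/4 + pi/4
 h(a) = asin(C1*exp(-4*sqrt(2)*a))/4


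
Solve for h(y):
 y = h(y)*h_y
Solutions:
 h(y) = -sqrt(C1 + y^2)
 h(y) = sqrt(C1 + y^2)


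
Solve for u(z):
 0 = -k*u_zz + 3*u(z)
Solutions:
 u(z) = C1*exp(-sqrt(3)*z*sqrt(1/k)) + C2*exp(sqrt(3)*z*sqrt(1/k))


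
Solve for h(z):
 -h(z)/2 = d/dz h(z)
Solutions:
 h(z) = C1*exp(-z/2)


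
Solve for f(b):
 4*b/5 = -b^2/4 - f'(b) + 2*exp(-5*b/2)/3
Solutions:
 f(b) = C1 - b^3/12 - 2*b^2/5 - 4*exp(-5*b/2)/15


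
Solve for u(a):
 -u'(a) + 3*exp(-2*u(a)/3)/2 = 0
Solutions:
 u(a) = 3*log(-sqrt(C1 + 3*a)) - 3*log(3)/2
 u(a) = 3*log(C1 + 3*a)/2 - 3*log(3)/2


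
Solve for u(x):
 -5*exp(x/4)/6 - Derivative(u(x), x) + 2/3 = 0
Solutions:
 u(x) = C1 + 2*x/3 - 10*exp(x/4)/3


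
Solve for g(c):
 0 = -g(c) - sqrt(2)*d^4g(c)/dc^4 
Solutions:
 g(c) = (C1*sin(2^(3/8)*c/2) + C2*cos(2^(3/8)*c/2))*exp(-2^(3/8)*c/2) + (C3*sin(2^(3/8)*c/2) + C4*cos(2^(3/8)*c/2))*exp(2^(3/8)*c/2)


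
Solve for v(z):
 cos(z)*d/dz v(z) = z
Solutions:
 v(z) = C1 + Integral(z/cos(z), z)


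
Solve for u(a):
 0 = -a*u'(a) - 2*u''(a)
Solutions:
 u(a) = C1 + C2*erf(a/2)


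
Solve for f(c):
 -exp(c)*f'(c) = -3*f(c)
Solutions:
 f(c) = C1*exp(-3*exp(-c))


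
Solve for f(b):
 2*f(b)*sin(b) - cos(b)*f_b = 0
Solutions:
 f(b) = C1/cos(b)^2


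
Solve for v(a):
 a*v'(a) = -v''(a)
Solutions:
 v(a) = C1 + C2*erf(sqrt(2)*a/2)


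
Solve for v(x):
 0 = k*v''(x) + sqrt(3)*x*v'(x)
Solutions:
 v(x) = C1 + C2*sqrt(k)*erf(sqrt(2)*3^(1/4)*x*sqrt(1/k)/2)


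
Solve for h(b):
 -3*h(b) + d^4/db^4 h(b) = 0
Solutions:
 h(b) = C1*exp(-3^(1/4)*b) + C2*exp(3^(1/4)*b) + C3*sin(3^(1/4)*b) + C4*cos(3^(1/4)*b)


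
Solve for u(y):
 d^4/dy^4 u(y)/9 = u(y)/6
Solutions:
 u(y) = C1*exp(-2^(3/4)*3^(1/4)*y/2) + C2*exp(2^(3/4)*3^(1/4)*y/2) + C3*sin(2^(3/4)*3^(1/4)*y/2) + C4*cos(2^(3/4)*3^(1/4)*y/2)


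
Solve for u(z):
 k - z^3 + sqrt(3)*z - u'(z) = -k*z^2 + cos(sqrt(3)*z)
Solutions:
 u(z) = C1 + k*z^3/3 + k*z - z^4/4 + sqrt(3)*z^2/2 - sqrt(3)*sin(sqrt(3)*z)/3


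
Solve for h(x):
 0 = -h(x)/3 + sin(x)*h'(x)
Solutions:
 h(x) = C1*(cos(x) - 1)^(1/6)/(cos(x) + 1)^(1/6)


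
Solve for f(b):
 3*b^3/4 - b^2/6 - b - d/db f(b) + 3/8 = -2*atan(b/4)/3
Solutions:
 f(b) = C1 + 3*b^4/16 - b^3/18 - b^2/2 + 2*b*atan(b/4)/3 + 3*b/8 - 4*log(b^2 + 16)/3


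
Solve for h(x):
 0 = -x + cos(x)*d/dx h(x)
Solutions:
 h(x) = C1 + Integral(x/cos(x), x)


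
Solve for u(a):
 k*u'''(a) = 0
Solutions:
 u(a) = C1 + C2*a + C3*a^2


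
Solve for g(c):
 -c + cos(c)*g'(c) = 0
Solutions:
 g(c) = C1 + Integral(c/cos(c), c)


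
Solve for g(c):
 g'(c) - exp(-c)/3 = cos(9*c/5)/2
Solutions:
 g(c) = C1 + 5*sin(9*c/5)/18 - exp(-c)/3


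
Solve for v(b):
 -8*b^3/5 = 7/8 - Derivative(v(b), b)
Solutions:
 v(b) = C1 + 2*b^4/5 + 7*b/8


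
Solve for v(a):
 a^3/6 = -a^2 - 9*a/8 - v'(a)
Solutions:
 v(a) = C1 - a^4/24 - a^3/3 - 9*a^2/16


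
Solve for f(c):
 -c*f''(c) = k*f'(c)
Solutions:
 f(c) = C1 + c^(1 - re(k))*(C2*sin(log(c)*Abs(im(k))) + C3*cos(log(c)*im(k)))


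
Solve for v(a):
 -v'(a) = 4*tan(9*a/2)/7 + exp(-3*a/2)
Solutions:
 v(a) = C1 - 4*log(tan(9*a/2)^2 + 1)/63 + 2*exp(-3*a/2)/3


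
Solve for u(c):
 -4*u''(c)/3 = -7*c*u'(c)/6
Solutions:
 u(c) = C1 + C2*erfi(sqrt(7)*c/4)


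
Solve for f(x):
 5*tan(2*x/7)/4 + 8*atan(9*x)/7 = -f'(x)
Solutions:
 f(x) = C1 - 8*x*atan(9*x)/7 + 4*log(81*x^2 + 1)/63 + 35*log(cos(2*x/7))/8


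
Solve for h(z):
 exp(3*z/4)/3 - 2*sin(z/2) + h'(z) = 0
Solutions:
 h(z) = C1 - 4*exp(3*z/4)/9 - 4*cos(z/2)


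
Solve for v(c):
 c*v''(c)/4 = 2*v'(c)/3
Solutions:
 v(c) = C1 + C2*c^(11/3)


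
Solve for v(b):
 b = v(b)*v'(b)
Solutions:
 v(b) = -sqrt(C1 + b^2)
 v(b) = sqrt(C1 + b^2)


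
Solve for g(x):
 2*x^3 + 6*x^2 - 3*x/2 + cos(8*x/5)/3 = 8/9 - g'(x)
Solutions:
 g(x) = C1 - x^4/2 - 2*x^3 + 3*x^2/4 + 8*x/9 - 5*sin(8*x/5)/24


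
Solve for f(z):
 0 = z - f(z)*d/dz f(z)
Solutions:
 f(z) = -sqrt(C1 + z^2)
 f(z) = sqrt(C1 + z^2)


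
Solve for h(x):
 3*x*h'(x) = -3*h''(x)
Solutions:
 h(x) = C1 + C2*erf(sqrt(2)*x/2)


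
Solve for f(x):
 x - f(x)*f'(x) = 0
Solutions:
 f(x) = -sqrt(C1 + x^2)
 f(x) = sqrt(C1 + x^2)


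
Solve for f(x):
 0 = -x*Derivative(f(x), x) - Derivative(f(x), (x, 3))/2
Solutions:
 f(x) = C1 + Integral(C2*airyai(-2^(1/3)*x) + C3*airybi(-2^(1/3)*x), x)


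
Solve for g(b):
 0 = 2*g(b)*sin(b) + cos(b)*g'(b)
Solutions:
 g(b) = C1*cos(b)^2


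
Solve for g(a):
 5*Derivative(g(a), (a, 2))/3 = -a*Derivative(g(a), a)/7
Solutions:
 g(a) = C1 + C2*erf(sqrt(210)*a/70)


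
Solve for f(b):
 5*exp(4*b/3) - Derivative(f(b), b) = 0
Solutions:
 f(b) = C1 + 15*exp(4*b/3)/4


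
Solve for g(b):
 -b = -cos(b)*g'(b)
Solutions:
 g(b) = C1 + Integral(b/cos(b), b)


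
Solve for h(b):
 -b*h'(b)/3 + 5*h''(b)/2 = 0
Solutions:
 h(b) = C1 + C2*erfi(sqrt(15)*b/15)


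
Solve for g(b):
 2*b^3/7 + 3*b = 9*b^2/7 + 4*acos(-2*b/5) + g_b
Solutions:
 g(b) = C1 + b^4/14 - 3*b^3/7 + 3*b^2/2 - 4*b*acos(-2*b/5) - 2*sqrt(25 - 4*b^2)


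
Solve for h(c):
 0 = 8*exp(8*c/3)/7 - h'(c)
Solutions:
 h(c) = C1 + 3*exp(8*c/3)/7


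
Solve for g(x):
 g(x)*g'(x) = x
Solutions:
 g(x) = -sqrt(C1 + x^2)
 g(x) = sqrt(C1 + x^2)


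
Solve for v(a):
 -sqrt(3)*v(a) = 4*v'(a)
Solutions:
 v(a) = C1*exp(-sqrt(3)*a/4)


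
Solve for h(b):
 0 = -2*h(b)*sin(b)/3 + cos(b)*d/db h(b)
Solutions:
 h(b) = C1/cos(b)^(2/3)


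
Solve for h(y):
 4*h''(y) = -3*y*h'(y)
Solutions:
 h(y) = C1 + C2*erf(sqrt(6)*y/4)


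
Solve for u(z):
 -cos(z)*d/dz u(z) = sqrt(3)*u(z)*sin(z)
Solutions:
 u(z) = C1*cos(z)^(sqrt(3))


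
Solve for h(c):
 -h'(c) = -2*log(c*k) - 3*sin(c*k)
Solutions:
 h(c) = C1 + 2*c*log(c*k) - 2*c + 3*Piecewise((-cos(c*k)/k, Ne(k, 0)), (0, True))


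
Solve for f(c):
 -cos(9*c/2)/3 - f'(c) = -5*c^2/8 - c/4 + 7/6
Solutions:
 f(c) = C1 + 5*c^3/24 + c^2/8 - 7*c/6 - 2*sin(9*c/2)/27


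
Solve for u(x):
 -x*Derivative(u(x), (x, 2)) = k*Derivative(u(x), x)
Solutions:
 u(x) = C1 + x^(1 - re(k))*(C2*sin(log(x)*Abs(im(k))) + C3*cos(log(x)*im(k)))


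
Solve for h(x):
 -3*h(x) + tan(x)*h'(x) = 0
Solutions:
 h(x) = C1*sin(x)^3


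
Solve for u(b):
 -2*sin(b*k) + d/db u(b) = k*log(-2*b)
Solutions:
 u(b) = C1 + b*k*(log(-b) - 1) + b*k*log(2) + 2*Piecewise((-cos(b*k)/k, Ne(k, 0)), (0, True))


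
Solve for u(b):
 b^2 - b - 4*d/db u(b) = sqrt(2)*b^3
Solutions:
 u(b) = C1 - sqrt(2)*b^4/16 + b^3/12 - b^2/8


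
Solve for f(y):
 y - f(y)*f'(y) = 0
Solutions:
 f(y) = -sqrt(C1 + y^2)
 f(y) = sqrt(C1 + y^2)


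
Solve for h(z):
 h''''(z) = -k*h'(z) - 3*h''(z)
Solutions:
 h(z) = C1 + C2*exp(2^(1/3)*z*(-2^(1/3)*(k + sqrt(k^2 + 4))^(1/3)/2 + (k + sqrt(k^2 + 4))^(-1/3))) + C3*exp(2^(1/3)*z*(2^(1/3)*(k + sqrt(k^2 + 4))^(1/3)/4 - 2^(1/3)*sqrt(3)*I*(k + sqrt(k^2 + 4))^(1/3)/4 + 2/((-1 + sqrt(3)*I)*(k + sqrt(k^2 + 4))^(1/3)))) + C4*exp(2^(1/3)*z*(2^(1/3)*(k + sqrt(k^2 + 4))^(1/3)/4 + 2^(1/3)*sqrt(3)*I*(k + sqrt(k^2 + 4))^(1/3)/4 - 2/((1 + sqrt(3)*I)*(k + sqrt(k^2 + 4))^(1/3))))


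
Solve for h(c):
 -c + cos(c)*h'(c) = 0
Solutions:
 h(c) = C1 + Integral(c/cos(c), c)


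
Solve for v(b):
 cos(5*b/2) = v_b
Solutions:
 v(b) = C1 + 2*sin(5*b/2)/5


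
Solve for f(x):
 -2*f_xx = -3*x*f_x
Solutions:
 f(x) = C1 + C2*erfi(sqrt(3)*x/2)


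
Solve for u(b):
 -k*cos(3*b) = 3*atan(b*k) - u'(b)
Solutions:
 u(b) = C1 + k*sin(3*b)/3 + 3*Piecewise((b*atan(b*k) - log(b^2*k^2 + 1)/(2*k), Ne(k, 0)), (0, True))


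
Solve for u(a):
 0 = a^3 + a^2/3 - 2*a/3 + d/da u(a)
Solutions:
 u(a) = C1 - a^4/4 - a^3/9 + a^2/3


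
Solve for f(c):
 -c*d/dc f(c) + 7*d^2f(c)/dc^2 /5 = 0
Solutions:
 f(c) = C1 + C2*erfi(sqrt(70)*c/14)


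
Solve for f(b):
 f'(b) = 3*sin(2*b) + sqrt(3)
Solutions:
 f(b) = C1 + sqrt(3)*b - 3*cos(2*b)/2


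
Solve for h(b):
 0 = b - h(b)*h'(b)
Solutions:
 h(b) = -sqrt(C1 + b^2)
 h(b) = sqrt(C1 + b^2)


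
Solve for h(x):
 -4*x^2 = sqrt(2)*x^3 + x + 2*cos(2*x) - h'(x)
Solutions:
 h(x) = C1 + sqrt(2)*x^4/4 + 4*x^3/3 + x^2/2 + sin(2*x)


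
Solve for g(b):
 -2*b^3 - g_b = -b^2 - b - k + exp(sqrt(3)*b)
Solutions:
 g(b) = C1 - b^4/2 + b^3/3 + b^2/2 + b*k - sqrt(3)*exp(sqrt(3)*b)/3


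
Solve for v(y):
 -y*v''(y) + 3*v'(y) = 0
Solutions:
 v(y) = C1 + C2*y^4


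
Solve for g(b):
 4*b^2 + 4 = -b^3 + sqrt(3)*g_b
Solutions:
 g(b) = C1 + sqrt(3)*b^4/12 + 4*sqrt(3)*b^3/9 + 4*sqrt(3)*b/3


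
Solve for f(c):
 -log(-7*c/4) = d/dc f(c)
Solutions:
 f(c) = C1 - c*log(-c) + c*(-log(7) + 1 + 2*log(2))


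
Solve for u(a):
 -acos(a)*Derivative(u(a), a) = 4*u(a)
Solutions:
 u(a) = C1*exp(-4*Integral(1/acos(a), a))


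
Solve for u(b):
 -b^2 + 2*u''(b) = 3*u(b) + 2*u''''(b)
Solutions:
 u(b) = -b^2/3 + (C1*sin(2^(3/4)*3^(1/4)*b*sin(atan(sqrt(5))/2)/2) + C2*cos(2^(3/4)*3^(1/4)*b*sin(atan(sqrt(5))/2)/2))*exp(-2^(3/4)*3^(1/4)*b*cos(atan(sqrt(5))/2)/2) + (C3*sin(2^(3/4)*3^(1/4)*b*sin(atan(sqrt(5))/2)/2) + C4*cos(2^(3/4)*3^(1/4)*b*sin(atan(sqrt(5))/2)/2))*exp(2^(3/4)*3^(1/4)*b*cos(atan(sqrt(5))/2)/2) - 4/9


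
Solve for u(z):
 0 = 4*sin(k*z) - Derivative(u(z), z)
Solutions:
 u(z) = C1 - 4*cos(k*z)/k


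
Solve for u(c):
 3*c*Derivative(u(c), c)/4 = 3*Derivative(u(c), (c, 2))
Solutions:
 u(c) = C1 + C2*erfi(sqrt(2)*c/4)


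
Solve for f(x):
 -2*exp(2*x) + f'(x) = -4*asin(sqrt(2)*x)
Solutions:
 f(x) = C1 - 4*x*asin(sqrt(2)*x) - 2*sqrt(2)*sqrt(1 - 2*x^2) + exp(2*x)


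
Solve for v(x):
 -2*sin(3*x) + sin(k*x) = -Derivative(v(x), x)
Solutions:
 v(x) = C1 - 2*cos(3*x)/3 + cos(k*x)/k


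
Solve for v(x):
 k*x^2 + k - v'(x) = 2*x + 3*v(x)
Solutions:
 v(x) = C1*exp(-3*x) + k*x^2/3 - 2*k*x/9 + 11*k/27 - 2*x/3 + 2/9


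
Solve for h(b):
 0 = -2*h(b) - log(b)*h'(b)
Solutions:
 h(b) = C1*exp(-2*li(b))


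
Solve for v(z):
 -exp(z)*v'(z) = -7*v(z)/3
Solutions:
 v(z) = C1*exp(-7*exp(-z)/3)


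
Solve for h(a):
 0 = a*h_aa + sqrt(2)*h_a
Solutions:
 h(a) = C1 + C2*a^(1 - sqrt(2))


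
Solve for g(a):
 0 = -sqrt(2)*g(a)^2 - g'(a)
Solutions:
 g(a) = 1/(C1 + sqrt(2)*a)


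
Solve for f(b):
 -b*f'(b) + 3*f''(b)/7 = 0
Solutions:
 f(b) = C1 + C2*erfi(sqrt(42)*b/6)


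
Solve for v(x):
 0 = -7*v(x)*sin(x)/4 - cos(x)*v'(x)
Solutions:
 v(x) = C1*cos(x)^(7/4)


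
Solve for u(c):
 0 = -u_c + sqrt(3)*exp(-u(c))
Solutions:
 u(c) = log(C1 + sqrt(3)*c)


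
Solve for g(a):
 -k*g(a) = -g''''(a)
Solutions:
 g(a) = C1*exp(-a*k^(1/4)) + C2*exp(a*k^(1/4)) + C3*exp(-I*a*k^(1/4)) + C4*exp(I*a*k^(1/4))


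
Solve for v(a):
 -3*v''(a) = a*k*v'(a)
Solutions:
 v(a) = Piecewise((-sqrt(6)*sqrt(pi)*C1*erf(sqrt(6)*a*sqrt(k)/6)/(2*sqrt(k)) - C2, (k > 0) | (k < 0)), (-C1*a - C2, True))


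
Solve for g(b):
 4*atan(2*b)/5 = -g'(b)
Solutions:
 g(b) = C1 - 4*b*atan(2*b)/5 + log(4*b^2 + 1)/5


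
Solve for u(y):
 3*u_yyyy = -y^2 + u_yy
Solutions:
 u(y) = C1 + C2*y + C3*exp(-sqrt(3)*y/3) + C4*exp(sqrt(3)*y/3) + y^4/12 + 3*y^2


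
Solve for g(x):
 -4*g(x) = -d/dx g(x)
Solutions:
 g(x) = C1*exp(4*x)


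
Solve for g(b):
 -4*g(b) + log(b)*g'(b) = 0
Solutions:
 g(b) = C1*exp(4*li(b))


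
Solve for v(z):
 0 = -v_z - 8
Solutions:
 v(z) = C1 - 8*z


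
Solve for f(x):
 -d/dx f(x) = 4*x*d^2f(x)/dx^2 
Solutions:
 f(x) = C1 + C2*x^(3/4)


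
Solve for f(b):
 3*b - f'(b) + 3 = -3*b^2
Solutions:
 f(b) = C1 + b^3 + 3*b^2/2 + 3*b


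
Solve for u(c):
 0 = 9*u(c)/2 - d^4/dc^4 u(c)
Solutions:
 u(c) = C1*exp(-2^(3/4)*sqrt(3)*c/2) + C2*exp(2^(3/4)*sqrt(3)*c/2) + C3*sin(2^(3/4)*sqrt(3)*c/2) + C4*cos(2^(3/4)*sqrt(3)*c/2)


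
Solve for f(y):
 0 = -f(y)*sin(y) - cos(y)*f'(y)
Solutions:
 f(y) = C1*cos(y)


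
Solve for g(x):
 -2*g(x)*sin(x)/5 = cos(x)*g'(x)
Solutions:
 g(x) = C1*cos(x)^(2/5)


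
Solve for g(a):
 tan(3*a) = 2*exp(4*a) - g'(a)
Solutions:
 g(a) = C1 + exp(4*a)/2 + log(cos(3*a))/3


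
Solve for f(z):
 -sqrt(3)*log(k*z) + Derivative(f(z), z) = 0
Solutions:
 f(z) = C1 + sqrt(3)*z*log(k*z) - sqrt(3)*z


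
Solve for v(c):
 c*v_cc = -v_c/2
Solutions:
 v(c) = C1 + C2*sqrt(c)


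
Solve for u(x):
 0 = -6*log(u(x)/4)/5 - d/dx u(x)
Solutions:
 -5*Integral(1/(-log(_y) + 2*log(2)), (_y, u(x)))/6 = C1 - x


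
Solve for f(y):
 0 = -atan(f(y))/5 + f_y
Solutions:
 Integral(1/atan(_y), (_y, f(y))) = C1 + y/5


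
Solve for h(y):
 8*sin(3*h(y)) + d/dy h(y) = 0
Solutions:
 h(y) = -acos((-C1 - exp(48*y))/(C1 - exp(48*y)))/3 + 2*pi/3
 h(y) = acos((-C1 - exp(48*y))/(C1 - exp(48*y)))/3


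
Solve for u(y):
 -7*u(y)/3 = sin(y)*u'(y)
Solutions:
 u(y) = C1*(cos(y) + 1)^(7/6)/(cos(y) - 1)^(7/6)


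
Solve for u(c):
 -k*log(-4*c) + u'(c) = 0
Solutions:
 u(c) = C1 + c*k*log(-c) + c*k*(-1 + 2*log(2))


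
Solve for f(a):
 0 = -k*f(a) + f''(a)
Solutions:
 f(a) = C1*exp(-a*sqrt(k)) + C2*exp(a*sqrt(k))


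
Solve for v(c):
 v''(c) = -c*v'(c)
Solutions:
 v(c) = C1 + C2*erf(sqrt(2)*c/2)


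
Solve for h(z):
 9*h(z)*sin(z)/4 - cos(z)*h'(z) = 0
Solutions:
 h(z) = C1/cos(z)^(9/4)


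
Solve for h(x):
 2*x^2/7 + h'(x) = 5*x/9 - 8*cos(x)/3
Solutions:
 h(x) = C1 - 2*x^3/21 + 5*x^2/18 - 8*sin(x)/3


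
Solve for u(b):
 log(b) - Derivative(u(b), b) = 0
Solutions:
 u(b) = C1 + b*log(b) - b


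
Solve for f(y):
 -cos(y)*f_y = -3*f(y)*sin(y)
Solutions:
 f(y) = C1/cos(y)^3


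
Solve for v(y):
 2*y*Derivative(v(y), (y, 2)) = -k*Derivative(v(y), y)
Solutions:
 v(y) = C1 + y^(1 - re(k)/2)*(C2*sin(log(y)*Abs(im(k))/2) + C3*cos(log(y)*im(k)/2))


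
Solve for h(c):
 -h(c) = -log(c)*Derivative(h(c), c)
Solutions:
 h(c) = C1*exp(li(c))


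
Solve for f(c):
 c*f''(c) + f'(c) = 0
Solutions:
 f(c) = C1 + C2*log(c)


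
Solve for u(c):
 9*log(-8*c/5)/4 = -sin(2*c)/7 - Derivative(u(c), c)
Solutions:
 u(c) = C1 - 9*c*log(-c)/4 - 7*c*log(2) + c*log(10)/4 + 9*c/4 + 2*c*log(5) + cos(2*c)/14


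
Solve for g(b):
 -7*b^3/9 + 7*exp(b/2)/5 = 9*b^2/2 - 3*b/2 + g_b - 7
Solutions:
 g(b) = C1 - 7*b^4/36 - 3*b^3/2 + 3*b^2/4 + 7*b + 14*exp(b/2)/5


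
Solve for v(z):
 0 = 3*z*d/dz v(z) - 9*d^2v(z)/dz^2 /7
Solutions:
 v(z) = C1 + C2*erfi(sqrt(42)*z/6)


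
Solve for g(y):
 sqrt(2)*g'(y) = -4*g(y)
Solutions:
 g(y) = C1*exp(-2*sqrt(2)*y)


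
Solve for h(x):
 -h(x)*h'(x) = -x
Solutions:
 h(x) = -sqrt(C1 + x^2)
 h(x) = sqrt(C1 + x^2)


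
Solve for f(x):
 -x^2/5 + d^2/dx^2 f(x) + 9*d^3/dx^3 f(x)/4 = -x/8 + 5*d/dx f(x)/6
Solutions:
 f(x) = C1 + C2*exp(x*(-2 + sqrt(34))/9) + C3*exp(-x*(2 + sqrt(34))/9) - 2*x^3/25 - 213*x^2/1000 - 2259*x/1250


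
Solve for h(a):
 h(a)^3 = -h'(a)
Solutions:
 h(a) = -sqrt(2)*sqrt(-1/(C1 - a))/2
 h(a) = sqrt(2)*sqrt(-1/(C1 - a))/2


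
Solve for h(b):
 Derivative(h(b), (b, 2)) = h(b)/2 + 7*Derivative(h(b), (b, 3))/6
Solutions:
 h(b) = C1*exp(b*(8*2^(1/3)/(7*sqrt(345) + 131)^(1/3) + 8 + 2^(2/3)*(7*sqrt(345) + 131)^(1/3))/28)*sin(2^(1/3)*sqrt(3)*b*(-2^(1/3)*(7*sqrt(345) + 131)^(1/3) + 8/(7*sqrt(345) + 131)^(1/3))/28) + C2*exp(b*(8*2^(1/3)/(7*sqrt(345) + 131)^(1/3) + 8 + 2^(2/3)*(7*sqrt(345) + 131)^(1/3))/28)*cos(2^(1/3)*sqrt(3)*b*(-2^(1/3)*(7*sqrt(345) + 131)^(1/3) + 8/(7*sqrt(345) + 131)^(1/3))/28) + C3*exp(b*(-2^(2/3)*(7*sqrt(345) + 131)^(1/3) - 8*2^(1/3)/(7*sqrt(345) + 131)^(1/3) + 4)/14)


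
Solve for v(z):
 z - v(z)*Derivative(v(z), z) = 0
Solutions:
 v(z) = -sqrt(C1 + z^2)
 v(z) = sqrt(C1 + z^2)


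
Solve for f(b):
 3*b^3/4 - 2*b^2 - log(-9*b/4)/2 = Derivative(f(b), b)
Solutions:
 f(b) = C1 + 3*b^4/16 - 2*b^3/3 - b*log(-b)/2 + b*(-log(3) + 1/2 + log(2))


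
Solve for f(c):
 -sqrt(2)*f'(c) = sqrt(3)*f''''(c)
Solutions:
 f(c) = C1 + C4*exp(-2^(1/6)*3^(5/6)*c/3) + (C2*sin(2^(1/6)*3^(1/3)*c/2) + C3*cos(2^(1/6)*3^(1/3)*c/2))*exp(2^(1/6)*3^(5/6)*c/6)


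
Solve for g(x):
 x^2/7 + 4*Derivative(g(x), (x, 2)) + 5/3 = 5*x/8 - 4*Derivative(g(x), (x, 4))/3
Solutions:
 g(x) = C1 + C2*x + C3*sin(sqrt(3)*x) + C4*cos(sqrt(3)*x) - x^4/336 + 5*x^3/192 - 11*x^2/56


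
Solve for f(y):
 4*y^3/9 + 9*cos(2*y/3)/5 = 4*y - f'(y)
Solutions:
 f(y) = C1 - y^4/9 + 2*y^2 - 27*sin(2*y/3)/10


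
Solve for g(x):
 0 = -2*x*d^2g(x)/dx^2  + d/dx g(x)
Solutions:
 g(x) = C1 + C2*x^(3/2)


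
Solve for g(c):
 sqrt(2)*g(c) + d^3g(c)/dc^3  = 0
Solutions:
 g(c) = C3*exp(-2^(1/6)*c) + (C1*sin(2^(1/6)*sqrt(3)*c/2) + C2*cos(2^(1/6)*sqrt(3)*c/2))*exp(2^(1/6)*c/2)


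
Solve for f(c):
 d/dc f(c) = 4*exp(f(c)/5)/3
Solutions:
 f(c) = 5*log(-1/(C1 + 4*c)) + 5*log(15)


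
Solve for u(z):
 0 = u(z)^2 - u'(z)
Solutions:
 u(z) = -1/(C1 + z)


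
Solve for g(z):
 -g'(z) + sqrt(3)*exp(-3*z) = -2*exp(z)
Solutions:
 g(z) = C1 + 2*exp(z) - sqrt(3)*exp(-3*z)/3


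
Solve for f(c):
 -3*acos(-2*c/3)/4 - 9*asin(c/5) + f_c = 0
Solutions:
 f(c) = C1 + 3*c*acos(-2*c/3)/4 + 9*c*asin(c/5) + 3*sqrt(9 - 4*c^2)/8 + 9*sqrt(25 - c^2)


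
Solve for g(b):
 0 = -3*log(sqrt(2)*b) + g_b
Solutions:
 g(b) = C1 + 3*b*log(b) - 3*b + 3*b*log(2)/2


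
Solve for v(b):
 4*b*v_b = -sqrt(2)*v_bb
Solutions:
 v(b) = C1 + C2*erf(2^(1/4)*b)


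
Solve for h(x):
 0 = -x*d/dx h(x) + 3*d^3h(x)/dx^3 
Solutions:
 h(x) = C1 + Integral(C2*airyai(3^(2/3)*x/3) + C3*airybi(3^(2/3)*x/3), x)


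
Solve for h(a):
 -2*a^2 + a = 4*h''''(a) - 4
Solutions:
 h(a) = C1 + C2*a + C3*a^2 + C4*a^3 - a^6/720 + a^5/480 + a^4/24


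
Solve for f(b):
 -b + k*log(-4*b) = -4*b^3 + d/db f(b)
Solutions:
 f(b) = C1 + b^4 - b^2/2 + b*k*log(-b) + b*k*(-1 + 2*log(2))


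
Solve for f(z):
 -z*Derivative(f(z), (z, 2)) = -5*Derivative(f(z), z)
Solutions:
 f(z) = C1 + C2*z^6


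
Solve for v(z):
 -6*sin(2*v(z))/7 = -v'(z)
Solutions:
 -6*z/7 + log(cos(2*v(z)) - 1)/4 - log(cos(2*v(z)) + 1)/4 = C1


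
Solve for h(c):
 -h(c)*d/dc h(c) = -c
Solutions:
 h(c) = -sqrt(C1 + c^2)
 h(c) = sqrt(C1 + c^2)


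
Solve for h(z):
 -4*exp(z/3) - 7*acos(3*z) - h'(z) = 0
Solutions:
 h(z) = C1 - 7*z*acos(3*z) + 7*sqrt(1 - 9*z^2)/3 - 12*exp(z/3)


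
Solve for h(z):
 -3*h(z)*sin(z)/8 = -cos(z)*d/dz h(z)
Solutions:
 h(z) = C1/cos(z)^(3/8)


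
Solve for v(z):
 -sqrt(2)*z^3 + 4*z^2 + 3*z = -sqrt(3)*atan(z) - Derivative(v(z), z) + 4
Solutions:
 v(z) = C1 + sqrt(2)*z^4/4 - 4*z^3/3 - 3*z^2/2 + 4*z - sqrt(3)*(z*atan(z) - log(z^2 + 1)/2)


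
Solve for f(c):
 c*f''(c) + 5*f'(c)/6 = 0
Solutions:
 f(c) = C1 + C2*c^(1/6)


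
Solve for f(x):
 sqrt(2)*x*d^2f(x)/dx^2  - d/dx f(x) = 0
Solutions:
 f(x) = C1 + C2*x^(sqrt(2)/2 + 1)


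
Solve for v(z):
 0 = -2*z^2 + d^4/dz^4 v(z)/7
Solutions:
 v(z) = C1 + C2*z + C3*z^2 + C4*z^3 + 7*z^6/180


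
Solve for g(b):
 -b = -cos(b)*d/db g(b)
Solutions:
 g(b) = C1 + Integral(b/cos(b), b)


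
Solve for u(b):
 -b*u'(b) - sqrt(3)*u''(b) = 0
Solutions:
 u(b) = C1 + C2*erf(sqrt(2)*3^(3/4)*b/6)


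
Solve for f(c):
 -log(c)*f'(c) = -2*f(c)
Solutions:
 f(c) = C1*exp(2*li(c))


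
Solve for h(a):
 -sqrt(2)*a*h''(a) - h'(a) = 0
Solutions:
 h(a) = C1 + C2*a^(1 - sqrt(2)/2)


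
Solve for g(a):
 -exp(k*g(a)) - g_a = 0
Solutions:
 g(a) = Piecewise((log(1/(C1*k + a*k))/k, Ne(k, 0)), (nan, True))
 g(a) = Piecewise((C1 - a, Eq(k, 0)), (nan, True))


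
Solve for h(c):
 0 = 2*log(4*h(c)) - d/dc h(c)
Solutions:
 -Integral(1/(log(_y) + 2*log(2)), (_y, h(c)))/2 = C1 - c


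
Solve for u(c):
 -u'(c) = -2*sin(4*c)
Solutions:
 u(c) = C1 - cos(4*c)/2


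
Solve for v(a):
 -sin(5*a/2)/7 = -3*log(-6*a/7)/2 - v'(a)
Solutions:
 v(a) = C1 - 3*a*log(-a)/2 - 2*a*log(6) + 3*a/2 + a*log(42)/2 + a*log(7) - 2*cos(5*a/2)/35


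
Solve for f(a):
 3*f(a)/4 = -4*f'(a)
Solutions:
 f(a) = C1*exp(-3*a/16)


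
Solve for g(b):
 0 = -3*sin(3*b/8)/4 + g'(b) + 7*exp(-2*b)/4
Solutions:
 g(b) = C1 - 2*cos(3*b/8) + 7*exp(-2*b)/8


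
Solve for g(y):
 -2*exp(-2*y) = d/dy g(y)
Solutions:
 g(y) = C1 + exp(-2*y)


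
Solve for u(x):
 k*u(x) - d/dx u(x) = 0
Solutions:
 u(x) = C1*exp(k*x)


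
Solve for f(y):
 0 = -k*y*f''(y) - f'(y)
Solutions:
 f(y) = C1 + y^(((re(k) - 1)*re(k) + im(k)^2)/(re(k)^2 + im(k)^2))*(C2*sin(log(y)*Abs(im(k))/(re(k)^2 + im(k)^2)) + C3*cos(log(y)*im(k)/(re(k)^2 + im(k)^2)))


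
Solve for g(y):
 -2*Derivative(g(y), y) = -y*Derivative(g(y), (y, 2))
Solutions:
 g(y) = C1 + C2*y^3


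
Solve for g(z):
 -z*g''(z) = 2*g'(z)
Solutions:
 g(z) = C1 + C2/z


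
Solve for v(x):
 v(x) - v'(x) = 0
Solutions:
 v(x) = C1*exp(x)


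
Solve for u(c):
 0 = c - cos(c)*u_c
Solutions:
 u(c) = C1 + Integral(c/cos(c), c)


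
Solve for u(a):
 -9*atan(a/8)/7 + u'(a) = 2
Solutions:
 u(a) = C1 + 9*a*atan(a/8)/7 + 2*a - 36*log(a^2 + 64)/7


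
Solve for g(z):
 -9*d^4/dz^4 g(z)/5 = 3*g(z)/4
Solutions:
 g(z) = (C1*sin(3^(3/4)*5^(1/4)*z/6) + C2*cos(3^(3/4)*5^(1/4)*z/6))*exp(-3^(3/4)*5^(1/4)*z/6) + (C3*sin(3^(3/4)*5^(1/4)*z/6) + C4*cos(3^(3/4)*5^(1/4)*z/6))*exp(3^(3/4)*5^(1/4)*z/6)


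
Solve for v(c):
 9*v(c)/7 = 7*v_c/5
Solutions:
 v(c) = C1*exp(45*c/49)


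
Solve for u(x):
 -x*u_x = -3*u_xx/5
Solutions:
 u(x) = C1 + C2*erfi(sqrt(30)*x/6)


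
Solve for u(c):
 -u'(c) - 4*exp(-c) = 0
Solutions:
 u(c) = C1 + 4*exp(-c)


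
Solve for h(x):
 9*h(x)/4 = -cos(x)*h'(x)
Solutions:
 h(x) = C1*(sin(x) - 1)^(9/8)/(sin(x) + 1)^(9/8)


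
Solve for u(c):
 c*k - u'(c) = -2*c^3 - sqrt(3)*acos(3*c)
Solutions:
 u(c) = C1 + c^4/2 + c^2*k/2 + sqrt(3)*(c*acos(3*c) - sqrt(1 - 9*c^2)/3)


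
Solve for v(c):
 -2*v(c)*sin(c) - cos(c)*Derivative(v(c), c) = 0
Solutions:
 v(c) = C1*cos(c)^2


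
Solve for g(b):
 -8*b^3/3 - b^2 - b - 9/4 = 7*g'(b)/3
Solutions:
 g(b) = C1 - 2*b^4/7 - b^3/7 - 3*b^2/14 - 27*b/28


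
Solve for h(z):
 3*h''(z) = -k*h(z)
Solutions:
 h(z) = C1*exp(-sqrt(3)*z*sqrt(-k)/3) + C2*exp(sqrt(3)*z*sqrt(-k)/3)


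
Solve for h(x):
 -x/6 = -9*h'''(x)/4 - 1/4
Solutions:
 h(x) = C1 + C2*x + C3*x^2 + x^4/324 - x^3/54


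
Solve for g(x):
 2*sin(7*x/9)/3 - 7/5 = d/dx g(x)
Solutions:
 g(x) = C1 - 7*x/5 - 6*cos(7*x/9)/7


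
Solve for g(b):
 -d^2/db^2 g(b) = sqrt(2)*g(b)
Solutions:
 g(b) = C1*sin(2^(1/4)*b) + C2*cos(2^(1/4)*b)


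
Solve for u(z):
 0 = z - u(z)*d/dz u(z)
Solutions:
 u(z) = -sqrt(C1 + z^2)
 u(z) = sqrt(C1 + z^2)


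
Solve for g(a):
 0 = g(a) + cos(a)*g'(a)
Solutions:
 g(a) = C1*sqrt(sin(a) - 1)/sqrt(sin(a) + 1)


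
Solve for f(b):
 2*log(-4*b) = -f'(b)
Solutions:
 f(b) = C1 - 2*b*log(-b) + 2*b*(1 - 2*log(2))


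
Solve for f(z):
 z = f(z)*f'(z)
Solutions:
 f(z) = -sqrt(C1 + z^2)
 f(z) = sqrt(C1 + z^2)


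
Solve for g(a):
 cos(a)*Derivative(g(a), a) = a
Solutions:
 g(a) = C1 + Integral(a/cos(a), a)


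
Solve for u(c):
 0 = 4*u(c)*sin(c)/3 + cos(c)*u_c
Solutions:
 u(c) = C1*cos(c)^(4/3)


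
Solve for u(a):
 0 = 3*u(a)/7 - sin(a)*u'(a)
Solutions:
 u(a) = C1*(cos(a) - 1)^(3/14)/(cos(a) + 1)^(3/14)


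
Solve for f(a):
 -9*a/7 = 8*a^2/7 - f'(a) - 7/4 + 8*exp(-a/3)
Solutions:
 f(a) = C1 + 8*a^3/21 + 9*a^2/14 - 7*a/4 - 24*exp(-a/3)


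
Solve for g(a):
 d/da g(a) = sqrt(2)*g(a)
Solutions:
 g(a) = C1*exp(sqrt(2)*a)


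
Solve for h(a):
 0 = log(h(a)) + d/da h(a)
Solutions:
 li(h(a)) = C1 - a


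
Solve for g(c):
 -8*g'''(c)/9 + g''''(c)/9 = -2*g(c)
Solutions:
 g(c) = C1*exp(c*(-sqrt(2)*sqrt(6^(2/3)/(sqrt(138) + 12)^(1/3) + 6^(1/3)*(sqrt(138) + 12)^(1/3) + 8)/2 + 2))*sin(sqrt(2)*c*sqrt(-16 + 6^(2/3)/(sqrt(138) + 12)^(1/3) + 6^(1/3)*(sqrt(138) + 12)^(1/3) + 32*sqrt(2)/sqrt(6^(2/3)/(sqrt(138) + 12)^(1/3) + 6^(1/3)*(sqrt(138) + 12)^(1/3) + 8))/2) + C2*exp(c*(-sqrt(2)*sqrt(6^(2/3)/(sqrt(138) + 12)^(1/3) + 6^(1/3)*(sqrt(138) + 12)^(1/3) + 8)/2 + 2))*cos(sqrt(2)*c*sqrt(-16 + 6^(2/3)/(sqrt(138) + 12)^(1/3) + 6^(1/3)*(sqrt(138) + 12)^(1/3) + 32*sqrt(2)/sqrt(6^(2/3)/(sqrt(138) + 12)^(1/3) + 6^(1/3)*(sqrt(138) + 12)^(1/3) + 8))/2) + C3*exp(c*(2 + sqrt(2)*sqrt(6^(2/3)/(sqrt(138) + 12)^(1/3) + 6^(1/3)*(sqrt(138) + 12)^(1/3) + 8)/2 + sqrt(2)*sqrt(-6^(1/3)*(sqrt(138) + 12)^(1/3) - 6^(2/3)/(sqrt(138) + 12)^(1/3) + 32*sqrt(2)/sqrt(6^(2/3)/(sqrt(138) + 12)^(1/3) + 6^(1/3)*(sqrt(138) + 12)^(1/3) + 8) + 16)/2)) + C4*exp(c*(-sqrt(2)*sqrt(-6^(1/3)*(sqrt(138) + 12)^(1/3) - 6^(2/3)/(sqrt(138) + 12)^(1/3) + 32*sqrt(2)/sqrt(6^(2/3)/(sqrt(138) + 12)^(1/3) + 6^(1/3)*(sqrt(138) + 12)^(1/3) + 8) + 16)/2 + 2 + sqrt(2)*sqrt(6^(2/3)/(sqrt(138) + 12)^(1/3) + 6^(1/3)*(sqrt(138) + 12)^(1/3) + 8)/2))


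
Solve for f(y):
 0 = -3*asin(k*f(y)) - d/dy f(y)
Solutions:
 Integral(1/asin(_y*k), (_y, f(y))) = C1 - 3*y


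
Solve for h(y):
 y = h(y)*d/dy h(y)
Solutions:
 h(y) = -sqrt(C1 + y^2)
 h(y) = sqrt(C1 + y^2)


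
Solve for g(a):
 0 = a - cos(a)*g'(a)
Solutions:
 g(a) = C1 + Integral(a/cos(a), a)


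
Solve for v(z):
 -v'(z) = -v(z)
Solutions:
 v(z) = C1*exp(z)


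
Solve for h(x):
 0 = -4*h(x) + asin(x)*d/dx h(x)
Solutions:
 h(x) = C1*exp(4*Integral(1/asin(x), x))


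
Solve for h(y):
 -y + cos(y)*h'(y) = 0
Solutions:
 h(y) = C1 + Integral(y/cos(y), y)


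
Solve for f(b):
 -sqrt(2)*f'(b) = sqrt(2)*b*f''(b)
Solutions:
 f(b) = C1 + C2*log(b)


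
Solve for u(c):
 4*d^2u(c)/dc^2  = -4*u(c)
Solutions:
 u(c) = C1*sin(c) + C2*cos(c)


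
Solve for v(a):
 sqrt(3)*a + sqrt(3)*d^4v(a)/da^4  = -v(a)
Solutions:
 v(a) = -sqrt(3)*a + (C1*sin(sqrt(2)*3^(7/8)*a/6) + C2*cos(sqrt(2)*3^(7/8)*a/6))*exp(-sqrt(2)*3^(7/8)*a/6) + (C3*sin(sqrt(2)*3^(7/8)*a/6) + C4*cos(sqrt(2)*3^(7/8)*a/6))*exp(sqrt(2)*3^(7/8)*a/6)


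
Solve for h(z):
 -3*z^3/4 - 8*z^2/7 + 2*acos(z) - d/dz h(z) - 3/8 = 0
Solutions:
 h(z) = C1 - 3*z^4/16 - 8*z^3/21 + 2*z*acos(z) - 3*z/8 - 2*sqrt(1 - z^2)


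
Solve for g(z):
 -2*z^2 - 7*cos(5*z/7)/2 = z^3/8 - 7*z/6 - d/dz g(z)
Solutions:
 g(z) = C1 + z^4/32 + 2*z^3/3 - 7*z^2/12 + 49*sin(5*z/7)/10


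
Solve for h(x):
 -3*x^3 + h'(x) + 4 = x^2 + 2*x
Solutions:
 h(x) = C1 + 3*x^4/4 + x^3/3 + x^2 - 4*x


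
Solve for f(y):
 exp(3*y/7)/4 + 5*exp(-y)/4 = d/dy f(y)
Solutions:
 f(y) = C1 + 7*exp(3*y/7)/12 - 5*exp(-y)/4


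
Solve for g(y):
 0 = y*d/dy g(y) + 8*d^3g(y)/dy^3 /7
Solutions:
 g(y) = C1 + Integral(C2*airyai(-7^(1/3)*y/2) + C3*airybi(-7^(1/3)*y/2), y)


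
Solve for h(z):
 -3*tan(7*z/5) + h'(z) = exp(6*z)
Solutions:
 h(z) = C1 + exp(6*z)/6 - 15*log(cos(7*z/5))/7


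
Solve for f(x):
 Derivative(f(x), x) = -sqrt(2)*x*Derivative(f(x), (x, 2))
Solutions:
 f(x) = C1 + C2*x^(1 - sqrt(2)/2)


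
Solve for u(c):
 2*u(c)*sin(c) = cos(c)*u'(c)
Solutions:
 u(c) = C1/cos(c)^2


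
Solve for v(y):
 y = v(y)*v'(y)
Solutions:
 v(y) = -sqrt(C1 + y^2)
 v(y) = sqrt(C1 + y^2)


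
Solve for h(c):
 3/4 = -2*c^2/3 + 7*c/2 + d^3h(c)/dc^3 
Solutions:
 h(c) = C1 + C2*c + C3*c^2 + c^5/90 - 7*c^4/48 + c^3/8


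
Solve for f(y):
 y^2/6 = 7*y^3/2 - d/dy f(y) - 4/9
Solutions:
 f(y) = C1 + 7*y^4/8 - y^3/18 - 4*y/9


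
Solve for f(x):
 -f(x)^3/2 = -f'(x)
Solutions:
 f(x) = -sqrt(-1/(C1 + x))
 f(x) = sqrt(-1/(C1 + x))


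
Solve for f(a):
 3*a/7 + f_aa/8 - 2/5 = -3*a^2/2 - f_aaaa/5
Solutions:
 f(a) = C1 + C2*a + C3*sin(sqrt(10)*a/4) + C4*cos(sqrt(10)*a/4) - a^4 - 4*a^3/7 + 104*a^2/5


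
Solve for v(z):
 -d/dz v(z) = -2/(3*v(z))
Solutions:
 v(z) = -sqrt(C1 + 12*z)/3
 v(z) = sqrt(C1 + 12*z)/3


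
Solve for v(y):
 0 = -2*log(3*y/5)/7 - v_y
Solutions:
 v(y) = C1 - 2*y*log(y)/7 - 2*y*log(3)/7 + 2*y/7 + 2*y*log(5)/7


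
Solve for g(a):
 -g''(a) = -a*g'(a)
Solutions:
 g(a) = C1 + C2*erfi(sqrt(2)*a/2)


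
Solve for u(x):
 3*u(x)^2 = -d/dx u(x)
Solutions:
 u(x) = 1/(C1 + 3*x)


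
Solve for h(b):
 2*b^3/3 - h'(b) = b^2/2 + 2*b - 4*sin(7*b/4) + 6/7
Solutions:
 h(b) = C1 + b^4/6 - b^3/6 - b^2 - 6*b/7 - 16*cos(7*b/4)/7


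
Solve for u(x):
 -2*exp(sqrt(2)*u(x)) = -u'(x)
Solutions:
 u(x) = sqrt(2)*(2*log(-1/(C1 + 2*x)) - log(2))/4


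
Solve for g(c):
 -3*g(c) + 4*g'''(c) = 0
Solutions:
 g(c) = C3*exp(6^(1/3)*c/2) + (C1*sin(2^(1/3)*3^(5/6)*c/4) + C2*cos(2^(1/3)*3^(5/6)*c/4))*exp(-6^(1/3)*c/4)


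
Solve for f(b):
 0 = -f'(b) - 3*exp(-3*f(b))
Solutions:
 f(b) = log(C1 - 9*b)/3
 f(b) = log((-3^(1/3) - 3^(5/6)*I)*(C1 - 3*b)^(1/3)/2)
 f(b) = log((-3^(1/3) + 3^(5/6)*I)*(C1 - 3*b)^(1/3)/2)


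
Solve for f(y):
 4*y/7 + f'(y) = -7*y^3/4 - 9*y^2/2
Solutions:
 f(y) = C1 - 7*y^4/16 - 3*y^3/2 - 2*y^2/7


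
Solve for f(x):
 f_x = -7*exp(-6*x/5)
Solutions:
 f(x) = C1 + 35*exp(-6*x/5)/6


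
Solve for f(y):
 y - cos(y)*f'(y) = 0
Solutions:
 f(y) = C1 + Integral(y/cos(y), y)


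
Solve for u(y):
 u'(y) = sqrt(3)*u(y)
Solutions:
 u(y) = C1*exp(sqrt(3)*y)


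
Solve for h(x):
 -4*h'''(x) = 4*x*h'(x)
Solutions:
 h(x) = C1 + Integral(C2*airyai(-x) + C3*airybi(-x), x)


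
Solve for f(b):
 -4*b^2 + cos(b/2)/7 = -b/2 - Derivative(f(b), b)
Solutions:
 f(b) = C1 + 4*b^3/3 - b^2/4 - 2*sin(b/2)/7


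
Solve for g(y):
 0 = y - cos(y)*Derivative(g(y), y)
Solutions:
 g(y) = C1 + Integral(y/cos(y), y)


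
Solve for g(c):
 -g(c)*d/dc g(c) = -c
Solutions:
 g(c) = -sqrt(C1 + c^2)
 g(c) = sqrt(C1 + c^2)


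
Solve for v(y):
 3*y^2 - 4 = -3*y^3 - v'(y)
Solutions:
 v(y) = C1 - 3*y^4/4 - y^3 + 4*y


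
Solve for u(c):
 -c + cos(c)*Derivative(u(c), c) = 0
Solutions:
 u(c) = C1 + Integral(c/cos(c), c)


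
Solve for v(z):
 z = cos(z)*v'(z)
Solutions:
 v(z) = C1 + Integral(z/cos(z), z)


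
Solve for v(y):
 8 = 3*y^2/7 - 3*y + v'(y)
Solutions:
 v(y) = C1 - y^3/7 + 3*y^2/2 + 8*y


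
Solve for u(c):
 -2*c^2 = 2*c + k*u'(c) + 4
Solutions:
 u(c) = C1 - 2*c^3/(3*k) - c^2/k - 4*c/k


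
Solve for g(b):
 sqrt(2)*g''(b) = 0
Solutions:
 g(b) = C1 + C2*b


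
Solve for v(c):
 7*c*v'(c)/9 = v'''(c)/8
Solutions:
 v(c) = C1 + Integral(C2*airyai(2*21^(1/3)*c/3) + C3*airybi(2*21^(1/3)*c/3), c)


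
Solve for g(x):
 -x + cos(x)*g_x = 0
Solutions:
 g(x) = C1 + Integral(x/cos(x), x)


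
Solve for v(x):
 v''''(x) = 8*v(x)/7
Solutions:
 v(x) = C1*exp(-14^(3/4)*x/7) + C2*exp(14^(3/4)*x/7) + C3*sin(14^(3/4)*x/7) + C4*cos(14^(3/4)*x/7)


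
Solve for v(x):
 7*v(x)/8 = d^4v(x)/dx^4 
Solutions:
 v(x) = C1*exp(-14^(1/4)*x/2) + C2*exp(14^(1/4)*x/2) + C3*sin(14^(1/4)*x/2) + C4*cos(14^(1/4)*x/2)


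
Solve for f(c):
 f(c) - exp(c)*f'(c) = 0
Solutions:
 f(c) = C1*exp(-exp(-c))


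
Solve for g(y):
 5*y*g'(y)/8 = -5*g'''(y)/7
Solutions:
 g(y) = C1 + Integral(C2*airyai(-7^(1/3)*y/2) + C3*airybi(-7^(1/3)*y/2), y)


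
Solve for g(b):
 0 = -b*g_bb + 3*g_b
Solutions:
 g(b) = C1 + C2*b^4


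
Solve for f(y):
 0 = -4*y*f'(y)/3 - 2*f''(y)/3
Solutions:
 f(y) = C1 + C2*erf(y)


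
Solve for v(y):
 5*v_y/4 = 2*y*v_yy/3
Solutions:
 v(y) = C1 + C2*y^(23/8)


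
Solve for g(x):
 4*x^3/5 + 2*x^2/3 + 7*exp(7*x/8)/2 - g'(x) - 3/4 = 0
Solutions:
 g(x) = C1 + x^4/5 + 2*x^3/9 - 3*x/4 + 4*exp(7*x/8)


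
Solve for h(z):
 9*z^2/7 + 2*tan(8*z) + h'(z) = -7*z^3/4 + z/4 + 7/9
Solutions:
 h(z) = C1 - 7*z^4/16 - 3*z^3/7 + z^2/8 + 7*z/9 + log(cos(8*z))/4


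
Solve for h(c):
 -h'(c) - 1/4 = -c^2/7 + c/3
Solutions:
 h(c) = C1 + c^3/21 - c^2/6 - c/4


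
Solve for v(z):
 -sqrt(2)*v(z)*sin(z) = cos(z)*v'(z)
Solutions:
 v(z) = C1*cos(z)^(sqrt(2))


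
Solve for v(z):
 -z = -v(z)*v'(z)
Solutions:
 v(z) = -sqrt(C1 + z^2)
 v(z) = sqrt(C1 + z^2)


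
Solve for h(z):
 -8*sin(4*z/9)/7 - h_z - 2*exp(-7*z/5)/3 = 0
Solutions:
 h(z) = C1 + 18*cos(4*z/9)/7 + 10*exp(-7*z/5)/21


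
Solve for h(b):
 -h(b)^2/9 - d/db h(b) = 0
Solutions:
 h(b) = 9/(C1 + b)


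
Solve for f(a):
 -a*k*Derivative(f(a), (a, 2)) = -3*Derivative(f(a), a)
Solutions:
 f(a) = C1 + a^(((re(k) + 3)*re(k) + im(k)^2)/(re(k)^2 + im(k)^2))*(C2*sin(3*log(a)*Abs(im(k))/(re(k)^2 + im(k)^2)) + C3*cos(3*log(a)*im(k)/(re(k)^2 + im(k)^2)))


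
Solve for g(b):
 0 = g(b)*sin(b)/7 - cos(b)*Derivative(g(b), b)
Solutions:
 g(b) = C1/cos(b)^(1/7)


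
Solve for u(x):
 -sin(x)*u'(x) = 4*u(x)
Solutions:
 u(x) = C1*(cos(x)^2 + 2*cos(x) + 1)/(cos(x)^2 - 2*cos(x) + 1)


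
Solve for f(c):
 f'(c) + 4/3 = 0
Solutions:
 f(c) = C1 - 4*c/3


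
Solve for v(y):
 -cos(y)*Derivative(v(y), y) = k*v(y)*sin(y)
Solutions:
 v(y) = C1*exp(k*log(cos(y)))


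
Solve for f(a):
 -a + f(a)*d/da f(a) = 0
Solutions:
 f(a) = -sqrt(C1 + a^2)
 f(a) = sqrt(C1 + a^2)


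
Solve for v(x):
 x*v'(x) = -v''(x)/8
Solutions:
 v(x) = C1 + C2*erf(2*x)


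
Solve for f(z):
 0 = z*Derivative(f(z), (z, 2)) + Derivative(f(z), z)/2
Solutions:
 f(z) = C1 + C2*sqrt(z)


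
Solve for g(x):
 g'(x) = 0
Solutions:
 g(x) = C1


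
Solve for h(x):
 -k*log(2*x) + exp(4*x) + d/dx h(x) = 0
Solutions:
 h(x) = C1 + k*x*log(x) + k*x*(-1 + log(2)) - exp(4*x)/4


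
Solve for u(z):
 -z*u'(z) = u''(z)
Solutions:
 u(z) = C1 + C2*erf(sqrt(2)*z/2)


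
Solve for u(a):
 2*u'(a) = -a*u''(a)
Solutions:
 u(a) = C1 + C2/a


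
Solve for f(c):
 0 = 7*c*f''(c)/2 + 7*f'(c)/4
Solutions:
 f(c) = C1 + C2*sqrt(c)


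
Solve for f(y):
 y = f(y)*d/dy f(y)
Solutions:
 f(y) = -sqrt(C1 + y^2)
 f(y) = sqrt(C1 + y^2)


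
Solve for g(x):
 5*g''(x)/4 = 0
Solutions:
 g(x) = C1 + C2*x


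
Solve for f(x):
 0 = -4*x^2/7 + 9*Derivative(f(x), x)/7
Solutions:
 f(x) = C1 + 4*x^3/27


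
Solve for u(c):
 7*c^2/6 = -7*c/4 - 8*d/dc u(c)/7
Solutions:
 u(c) = C1 - 49*c^3/144 - 49*c^2/64


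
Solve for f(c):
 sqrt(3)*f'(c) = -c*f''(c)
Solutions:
 f(c) = C1 + C2*c^(1 - sqrt(3))


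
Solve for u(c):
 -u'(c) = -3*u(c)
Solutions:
 u(c) = C1*exp(3*c)


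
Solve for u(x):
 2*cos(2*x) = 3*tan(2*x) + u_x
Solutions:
 u(x) = C1 + 3*log(cos(2*x))/2 + sin(2*x)


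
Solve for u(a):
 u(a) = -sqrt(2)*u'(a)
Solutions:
 u(a) = C1*exp(-sqrt(2)*a/2)


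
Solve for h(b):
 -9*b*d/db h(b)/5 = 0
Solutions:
 h(b) = C1


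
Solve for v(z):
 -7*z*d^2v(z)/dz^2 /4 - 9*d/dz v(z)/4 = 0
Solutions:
 v(z) = C1 + C2/z^(2/7)


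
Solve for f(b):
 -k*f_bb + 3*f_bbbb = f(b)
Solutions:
 f(b) = C1*exp(-sqrt(6)*b*sqrt(k - sqrt(k^2 + 12))/6) + C2*exp(sqrt(6)*b*sqrt(k - sqrt(k^2 + 12))/6) + C3*exp(-sqrt(6)*b*sqrt(k + sqrt(k^2 + 12))/6) + C4*exp(sqrt(6)*b*sqrt(k + sqrt(k^2 + 12))/6)


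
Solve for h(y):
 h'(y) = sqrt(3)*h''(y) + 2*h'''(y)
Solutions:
 h(y) = C1 + C2*exp(y*(-sqrt(3) + sqrt(11))/4) + C3*exp(-y*(sqrt(3) + sqrt(11))/4)


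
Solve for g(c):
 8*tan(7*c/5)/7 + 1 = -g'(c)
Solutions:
 g(c) = C1 - c + 40*log(cos(7*c/5))/49


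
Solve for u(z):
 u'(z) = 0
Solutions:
 u(z) = C1


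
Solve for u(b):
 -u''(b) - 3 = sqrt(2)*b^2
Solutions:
 u(b) = C1 + C2*b - sqrt(2)*b^4/12 - 3*b^2/2


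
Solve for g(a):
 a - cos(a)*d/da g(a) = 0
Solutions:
 g(a) = C1 + Integral(a/cos(a), a)


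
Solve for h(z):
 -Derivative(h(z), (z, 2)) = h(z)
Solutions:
 h(z) = C1*sin(z) + C2*cos(z)


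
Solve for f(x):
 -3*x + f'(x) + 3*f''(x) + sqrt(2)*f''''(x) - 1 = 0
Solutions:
 f(x) = C1 + C2*exp(x*(-2*2^(1/6)/(sqrt(2) + 2*sqrt(1/2 + sqrt(2)))^(1/3) + 2^(1/3)*(sqrt(2) + 2*sqrt(1/2 + sqrt(2)))^(1/3))/4)*sin(sqrt(3)*x*(18*2^(1/6)/(27*sqrt(2) + 2*sqrt(729/2 + 729*sqrt(2)))^(1/3) + 2^(1/3)*(27*sqrt(2) + 2*sqrt(729/2 + 729*sqrt(2)))^(1/3))/12) + C3*exp(x*(-2*2^(1/6)/(sqrt(2) + 2*sqrt(1/2 + sqrt(2)))^(1/3) + 2^(1/3)*(sqrt(2) + 2*sqrt(1/2 + sqrt(2)))^(1/3))/4)*cos(sqrt(3)*x*(18*2^(1/6)/(27*sqrt(2) + 2*sqrt(729/2 + 729*sqrt(2)))^(1/3) + 2^(1/3)*(27*sqrt(2) + 2*sqrt(729/2 + 729*sqrt(2)))^(1/3))/12) + C4*exp(x*(-2^(1/3)*(sqrt(2) + 2*sqrt(1/2 + sqrt(2)))^(1/3)/2 + 2^(1/6)/(sqrt(2) + 2*sqrt(1/2 + sqrt(2)))^(1/3))) + 3*x^2/2 - 8*x


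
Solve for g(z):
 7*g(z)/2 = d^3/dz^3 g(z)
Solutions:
 g(z) = C3*exp(2^(2/3)*7^(1/3)*z/2) + (C1*sin(2^(2/3)*sqrt(3)*7^(1/3)*z/4) + C2*cos(2^(2/3)*sqrt(3)*7^(1/3)*z/4))*exp(-2^(2/3)*7^(1/3)*z/4)


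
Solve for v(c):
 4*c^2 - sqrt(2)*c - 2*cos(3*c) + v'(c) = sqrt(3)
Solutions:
 v(c) = C1 - 4*c^3/3 + sqrt(2)*c^2/2 + sqrt(3)*c + 2*sin(3*c)/3


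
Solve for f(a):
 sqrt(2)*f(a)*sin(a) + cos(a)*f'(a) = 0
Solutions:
 f(a) = C1*cos(a)^(sqrt(2))


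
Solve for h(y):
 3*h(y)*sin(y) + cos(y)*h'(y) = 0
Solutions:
 h(y) = C1*cos(y)^3


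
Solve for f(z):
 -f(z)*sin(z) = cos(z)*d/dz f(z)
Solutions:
 f(z) = C1*cos(z)


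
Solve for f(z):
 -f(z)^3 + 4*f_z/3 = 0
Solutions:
 f(z) = -sqrt(2)*sqrt(-1/(C1 + 3*z))
 f(z) = sqrt(2)*sqrt(-1/(C1 + 3*z))


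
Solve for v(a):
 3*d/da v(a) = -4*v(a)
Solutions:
 v(a) = C1*exp(-4*a/3)


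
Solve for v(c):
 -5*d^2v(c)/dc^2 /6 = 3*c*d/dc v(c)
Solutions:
 v(c) = C1 + C2*erf(3*sqrt(5)*c/5)


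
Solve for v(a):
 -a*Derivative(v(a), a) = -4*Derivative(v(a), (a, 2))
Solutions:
 v(a) = C1 + C2*erfi(sqrt(2)*a/4)


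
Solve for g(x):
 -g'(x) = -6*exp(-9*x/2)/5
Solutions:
 g(x) = C1 - 4*exp(-9*x/2)/15
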